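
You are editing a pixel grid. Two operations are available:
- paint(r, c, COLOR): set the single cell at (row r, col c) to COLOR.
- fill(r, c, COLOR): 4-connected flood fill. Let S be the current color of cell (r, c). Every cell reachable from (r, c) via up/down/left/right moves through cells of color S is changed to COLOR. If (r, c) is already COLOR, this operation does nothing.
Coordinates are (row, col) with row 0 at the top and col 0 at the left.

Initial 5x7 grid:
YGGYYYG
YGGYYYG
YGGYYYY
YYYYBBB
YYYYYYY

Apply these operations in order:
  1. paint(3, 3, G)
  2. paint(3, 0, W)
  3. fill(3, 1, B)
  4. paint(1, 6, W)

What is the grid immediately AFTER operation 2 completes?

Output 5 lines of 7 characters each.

Answer: YGGYYYG
YGGYYYG
YGGYYYY
WYYGBBB
YYYYYYY

Derivation:
After op 1 paint(3,3,G):
YGGYYYG
YGGYYYG
YGGYYYY
YYYGBBB
YYYYYYY
After op 2 paint(3,0,W):
YGGYYYG
YGGYYYG
YGGYYYY
WYYGBBB
YYYYYYY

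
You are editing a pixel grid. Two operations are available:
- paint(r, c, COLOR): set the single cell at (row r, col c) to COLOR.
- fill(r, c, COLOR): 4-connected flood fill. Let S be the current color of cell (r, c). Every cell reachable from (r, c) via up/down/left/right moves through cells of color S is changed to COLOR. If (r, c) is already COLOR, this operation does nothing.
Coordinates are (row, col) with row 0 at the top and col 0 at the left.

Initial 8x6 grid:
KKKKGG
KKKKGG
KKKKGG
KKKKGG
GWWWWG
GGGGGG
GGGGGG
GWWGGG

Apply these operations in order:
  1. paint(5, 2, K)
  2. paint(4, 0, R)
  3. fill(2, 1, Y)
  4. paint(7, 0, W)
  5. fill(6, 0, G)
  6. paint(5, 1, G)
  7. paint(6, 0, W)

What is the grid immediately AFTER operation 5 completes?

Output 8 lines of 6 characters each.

Answer: YYYYGG
YYYYGG
YYYYGG
YYYYGG
RWWWWG
GGKGGG
GGGGGG
WWWGGG

Derivation:
After op 1 paint(5,2,K):
KKKKGG
KKKKGG
KKKKGG
KKKKGG
GWWWWG
GGKGGG
GGGGGG
GWWGGG
After op 2 paint(4,0,R):
KKKKGG
KKKKGG
KKKKGG
KKKKGG
RWWWWG
GGKGGG
GGGGGG
GWWGGG
After op 3 fill(2,1,Y) [16 cells changed]:
YYYYGG
YYYYGG
YYYYGG
YYYYGG
RWWWWG
GGKGGG
GGGGGG
GWWGGG
After op 4 paint(7,0,W):
YYYYGG
YYYYGG
YYYYGG
YYYYGG
RWWWWG
GGKGGG
GGGGGG
WWWGGG
After op 5 fill(6,0,G) [0 cells changed]:
YYYYGG
YYYYGG
YYYYGG
YYYYGG
RWWWWG
GGKGGG
GGGGGG
WWWGGG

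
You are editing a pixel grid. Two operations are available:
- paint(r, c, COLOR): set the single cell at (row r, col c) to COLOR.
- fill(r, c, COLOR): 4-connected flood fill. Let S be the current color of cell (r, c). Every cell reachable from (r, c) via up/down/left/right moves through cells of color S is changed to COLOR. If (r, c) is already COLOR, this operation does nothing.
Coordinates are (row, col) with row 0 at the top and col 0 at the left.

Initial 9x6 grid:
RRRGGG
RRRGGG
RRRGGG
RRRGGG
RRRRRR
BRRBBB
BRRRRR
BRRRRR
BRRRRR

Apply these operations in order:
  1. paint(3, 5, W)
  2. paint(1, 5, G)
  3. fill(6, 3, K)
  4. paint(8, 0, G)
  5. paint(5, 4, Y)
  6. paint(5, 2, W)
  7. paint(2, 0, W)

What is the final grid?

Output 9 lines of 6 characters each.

After op 1 paint(3,5,W):
RRRGGG
RRRGGG
RRRGGG
RRRGGW
RRRRRR
BRRBBB
BRRRRR
BRRRRR
BRRRRR
After op 2 paint(1,5,G):
RRRGGG
RRRGGG
RRRGGG
RRRGGW
RRRRRR
BRRBBB
BRRRRR
BRRRRR
BRRRRR
After op 3 fill(6,3,K) [35 cells changed]:
KKKGGG
KKKGGG
KKKGGG
KKKGGW
KKKKKK
BKKBBB
BKKKKK
BKKKKK
BKKKKK
After op 4 paint(8,0,G):
KKKGGG
KKKGGG
KKKGGG
KKKGGW
KKKKKK
BKKBBB
BKKKKK
BKKKKK
GKKKKK
After op 5 paint(5,4,Y):
KKKGGG
KKKGGG
KKKGGG
KKKGGW
KKKKKK
BKKBYB
BKKKKK
BKKKKK
GKKKKK
After op 6 paint(5,2,W):
KKKGGG
KKKGGG
KKKGGG
KKKGGW
KKKKKK
BKWBYB
BKKKKK
BKKKKK
GKKKKK
After op 7 paint(2,0,W):
KKKGGG
KKKGGG
WKKGGG
KKKGGW
KKKKKK
BKWBYB
BKKKKK
BKKKKK
GKKKKK

Answer: KKKGGG
KKKGGG
WKKGGG
KKKGGW
KKKKKK
BKWBYB
BKKKKK
BKKKKK
GKKKKK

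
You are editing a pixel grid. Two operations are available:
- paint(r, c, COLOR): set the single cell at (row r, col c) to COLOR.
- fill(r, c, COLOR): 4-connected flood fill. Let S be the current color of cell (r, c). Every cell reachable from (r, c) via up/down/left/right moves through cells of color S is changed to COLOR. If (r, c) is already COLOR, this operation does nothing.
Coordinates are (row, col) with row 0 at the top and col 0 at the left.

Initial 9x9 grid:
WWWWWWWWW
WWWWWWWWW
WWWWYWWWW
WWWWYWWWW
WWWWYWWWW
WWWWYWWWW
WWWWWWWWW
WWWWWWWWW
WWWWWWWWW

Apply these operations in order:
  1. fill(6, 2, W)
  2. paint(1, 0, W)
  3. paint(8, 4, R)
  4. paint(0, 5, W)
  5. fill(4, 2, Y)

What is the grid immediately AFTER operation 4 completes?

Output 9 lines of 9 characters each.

Answer: WWWWWWWWW
WWWWWWWWW
WWWWYWWWW
WWWWYWWWW
WWWWYWWWW
WWWWYWWWW
WWWWWWWWW
WWWWWWWWW
WWWWRWWWW

Derivation:
After op 1 fill(6,2,W) [0 cells changed]:
WWWWWWWWW
WWWWWWWWW
WWWWYWWWW
WWWWYWWWW
WWWWYWWWW
WWWWYWWWW
WWWWWWWWW
WWWWWWWWW
WWWWWWWWW
After op 2 paint(1,0,W):
WWWWWWWWW
WWWWWWWWW
WWWWYWWWW
WWWWYWWWW
WWWWYWWWW
WWWWYWWWW
WWWWWWWWW
WWWWWWWWW
WWWWWWWWW
After op 3 paint(8,4,R):
WWWWWWWWW
WWWWWWWWW
WWWWYWWWW
WWWWYWWWW
WWWWYWWWW
WWWWYWWWW
WWWWWWWWW
WWWWWWWWW
WWWWRWWWW
After op 4 paint(0,5,W):
WWWWWWWWW
WWWWWWWWW
WWWWYWWWW
WWWWYWWWW
WWWWYWWWW
WWWWYWWWW
WWWWWWWWW
WWWWWWWWW
WWWWRWWWW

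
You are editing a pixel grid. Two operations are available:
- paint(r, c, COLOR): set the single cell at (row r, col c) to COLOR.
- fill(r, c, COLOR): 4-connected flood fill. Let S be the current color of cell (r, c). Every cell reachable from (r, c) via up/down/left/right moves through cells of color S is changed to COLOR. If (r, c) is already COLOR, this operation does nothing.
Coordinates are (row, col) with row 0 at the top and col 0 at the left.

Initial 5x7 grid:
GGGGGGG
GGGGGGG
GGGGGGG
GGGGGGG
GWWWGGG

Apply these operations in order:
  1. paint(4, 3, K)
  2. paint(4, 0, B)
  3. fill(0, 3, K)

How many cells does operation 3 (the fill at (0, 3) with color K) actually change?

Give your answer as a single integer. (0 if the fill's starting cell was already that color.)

After op 1 paint(4,3,K):
GGGGGGG
GGGGGGG
GGGGGGG
GGGGGGG
GWWKGGG
After op 2 paint(4,0,B):
GGGGGGG
GGGGGGG
GGGGGGG
GGGGGGG
BWWKGGG
After op 3 fill(0,3,K) [31 cells changed]:
KKKKKKK
KKKKKKK
KKKKKKK
KKKKKKK
BWWKKKK

Answer: 31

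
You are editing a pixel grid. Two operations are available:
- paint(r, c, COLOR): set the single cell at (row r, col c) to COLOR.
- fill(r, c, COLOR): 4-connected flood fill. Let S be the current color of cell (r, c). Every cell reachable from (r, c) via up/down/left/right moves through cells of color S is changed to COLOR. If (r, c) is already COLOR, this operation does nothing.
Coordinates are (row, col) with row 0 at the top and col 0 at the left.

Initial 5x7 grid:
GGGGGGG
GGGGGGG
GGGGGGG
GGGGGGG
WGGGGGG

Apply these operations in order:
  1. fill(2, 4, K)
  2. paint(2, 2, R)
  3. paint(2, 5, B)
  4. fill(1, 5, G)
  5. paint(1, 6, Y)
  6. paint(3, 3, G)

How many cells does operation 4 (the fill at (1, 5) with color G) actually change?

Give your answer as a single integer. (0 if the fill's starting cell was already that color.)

Answer: 32

Derivation:
After op 1 fill(2,4,K) [34 cells changed]:
KKKKKKK
KKKKKKK
KKKKKKK
KKKKKKK
WKKKKKK
After op 2 paint(2,2,R):
KKKKKKK
KKKKKKK
KKRKKKK
KKKKKKK
WKKKKKK
After op 3 paint(2,5,B):
KKKKKKK
KKKKKKK
KKRKKBK
KKKKKKK
WKKKKKK
After op 4 fill(1,5,G) [32 cells changed]:
GGGGGGG
GGGGGGG
GGRGGBG
GGGGGGG
WGGGGGG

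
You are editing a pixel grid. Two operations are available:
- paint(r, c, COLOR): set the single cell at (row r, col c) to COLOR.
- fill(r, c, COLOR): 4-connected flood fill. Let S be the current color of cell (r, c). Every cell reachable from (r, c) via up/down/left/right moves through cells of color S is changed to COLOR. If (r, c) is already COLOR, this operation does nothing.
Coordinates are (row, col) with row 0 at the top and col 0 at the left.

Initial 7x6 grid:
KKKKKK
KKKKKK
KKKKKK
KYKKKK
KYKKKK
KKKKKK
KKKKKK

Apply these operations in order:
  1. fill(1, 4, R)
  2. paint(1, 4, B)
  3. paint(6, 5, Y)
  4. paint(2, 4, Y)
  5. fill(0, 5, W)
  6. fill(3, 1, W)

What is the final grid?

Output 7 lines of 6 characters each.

After op 1 fill(1,4,R) [40 cells changed]:
RRRRRR
RRRRRR
RRRRRR
RYRRRR
RYRRRR
RRRRRR
RRRRRR
After op 2 paint(1,4,B):
RRRRRR
RRRRBR
RRRRRR
RYRRRR
RYRRRR
RRRRRR
RRRRRR
After op 3 paint(6,5,Y):
RRRRRR
RRRRBR
RRRRRR
RYRRRR
RYRRRR
RRRRRR
RRRRRY
After op 4 paint(2,4,Y):
RRRRRR
RRRRBR
RRRRYR
RYRRRR
RYRRRR
RRRRRR
RRRRRY
After op 5 fill(0,5,W) [37 cells changed]:
WWWWWW
WWWWBW
WWWWYW
WYWWWW
WYWWWW
WWWWWW
WWWWWY
After op 6 fill(3,1,W) [2 cells changed]:
WWWWWW
WWWWBW
WWWWYW
WWWWWW
WWWWWW
WWWWWW
WWWWWY

Answer: WWWWWW
WWWWBW
WWWWYW
WWWWWW
WWWWWW
WWWWWW
WWWWWY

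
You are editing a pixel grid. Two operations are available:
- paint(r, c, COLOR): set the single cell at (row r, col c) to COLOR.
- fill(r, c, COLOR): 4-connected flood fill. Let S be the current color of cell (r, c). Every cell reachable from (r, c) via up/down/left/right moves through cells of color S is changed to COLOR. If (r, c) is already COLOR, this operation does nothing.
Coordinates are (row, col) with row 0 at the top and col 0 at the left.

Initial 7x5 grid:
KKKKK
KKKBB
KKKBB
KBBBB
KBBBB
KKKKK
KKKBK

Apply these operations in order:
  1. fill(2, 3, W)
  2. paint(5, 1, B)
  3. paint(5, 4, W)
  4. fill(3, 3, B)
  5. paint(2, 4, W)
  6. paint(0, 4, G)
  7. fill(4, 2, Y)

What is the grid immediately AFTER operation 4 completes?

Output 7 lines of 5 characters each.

After op 1 fill(2,3,W) [12 cells changed]:
KKKKK
KKKWW
KKKWW
KWWWW
KWWWW
KKKKK
KKKBK
After op 2 paint(5,1,B):
KKKKK
KKKWW
KKKWW
KWWWW
KWWWW
KBKKK
KKKBK
After op 3 paint(5,4,W):
KKKKK
KKKWW
KKKWW
KWWWW
KWWWW
KBKKW
KKKBK
After op 4 fill(3,3,B) [13 cells changed]:
KKKKK
KKKBB
KKKBB
KBBBB
KBBBB
KBKKB
KKKBK

Answer: KKKKK
KKKBB
KKKBB
KBBBB
KBBBB
KBKKB
KKKBK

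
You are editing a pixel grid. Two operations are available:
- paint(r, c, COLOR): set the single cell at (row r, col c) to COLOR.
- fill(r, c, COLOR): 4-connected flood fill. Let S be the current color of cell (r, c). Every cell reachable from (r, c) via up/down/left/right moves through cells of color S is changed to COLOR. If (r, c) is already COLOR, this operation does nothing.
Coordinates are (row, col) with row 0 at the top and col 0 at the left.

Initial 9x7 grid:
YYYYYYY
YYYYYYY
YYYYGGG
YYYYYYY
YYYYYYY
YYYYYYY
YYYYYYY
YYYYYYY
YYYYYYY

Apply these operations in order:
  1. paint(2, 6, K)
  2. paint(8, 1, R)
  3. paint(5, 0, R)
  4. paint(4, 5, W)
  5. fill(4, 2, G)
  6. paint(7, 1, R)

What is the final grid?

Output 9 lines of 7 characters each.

Answer: GGGGGGG
GGGGGGG
GGGGGGK
GGGGGGG
GGGGGWG
RGGGGGG
GGGGGGG
GRGGGGG
GRGGGGG

Derivation:
After op 1 paint(2,6,K):
YYYYYYY
YYYYYYY
YYYYGGK
YYYYYYY
YYYYYYY
YYYYYYY
YYYYYYY
YYYYYYY
YYYYYYY
After op 2 paint(8,1,R):
YYYYYYY
YYYYYYY
YYYYGGK
YYYYYYY
YYYYYYY
YYYYYYY
YYYYYYY
YYYYYYY
YRYYYYY
After op 3 paint(5,0,R):
YYYYYYY
YYYYYYY
YYYYGGK
YYYYYYY
YYYYYYY
RYYYYYY
YYYYYYY
YYYYYYY
YRYYYYY
After op 4 paint(4,5,W):
YYYYYYY
YYYYYYY
YYYYGGK
YYYYYYY
YYYYYWY
RYYYYYY
YYYYYYY
YYYYYYY
YRYYYYY
After op 5 fill(4,2,G) [57 cells changed]:
GGGGGGG
GGGGGGG
GGGGGGK
GGGGGGG
GGGGGWG
RGGGGGG
GGGGGGG
GGGGGGG
GRGGGGG
After op 6 paint(7,1,R):
GGGGGGG
GGGGGGG
GGGGGGK
GGGGGGG
GGGGGWG
RGGGGGG
GGGGGGG
GRGGGGG
GRGGGGG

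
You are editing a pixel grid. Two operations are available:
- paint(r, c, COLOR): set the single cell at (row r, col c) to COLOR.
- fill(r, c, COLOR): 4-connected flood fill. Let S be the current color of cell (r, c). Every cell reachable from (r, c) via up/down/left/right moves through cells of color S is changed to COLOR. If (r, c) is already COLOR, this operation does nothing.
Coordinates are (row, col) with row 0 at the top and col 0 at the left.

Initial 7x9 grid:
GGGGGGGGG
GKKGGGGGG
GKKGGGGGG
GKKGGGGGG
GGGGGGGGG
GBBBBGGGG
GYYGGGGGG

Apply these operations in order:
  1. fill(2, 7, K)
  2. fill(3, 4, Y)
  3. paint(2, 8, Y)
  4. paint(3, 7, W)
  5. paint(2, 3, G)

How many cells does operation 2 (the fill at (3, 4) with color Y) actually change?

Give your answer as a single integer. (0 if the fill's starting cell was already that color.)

After op 1 fill(2,7,K) [51 cells changed]:
KKKKKKKKK
KKKKKKKKK
KKKKKKKKK
KKKKKKKKK
KKKKKKKKK
KBBBBKKKK
KYYKKKKKK
After op 2 fill(3,4,Y) [57 cells changed]:
YYYYYYYYY
YYYYYYYYY
YYYYYYYYY
YYYYYYYYY
YYYYYYYYY
YBBBBYYYY
YYYYYYYYY

Answer: 57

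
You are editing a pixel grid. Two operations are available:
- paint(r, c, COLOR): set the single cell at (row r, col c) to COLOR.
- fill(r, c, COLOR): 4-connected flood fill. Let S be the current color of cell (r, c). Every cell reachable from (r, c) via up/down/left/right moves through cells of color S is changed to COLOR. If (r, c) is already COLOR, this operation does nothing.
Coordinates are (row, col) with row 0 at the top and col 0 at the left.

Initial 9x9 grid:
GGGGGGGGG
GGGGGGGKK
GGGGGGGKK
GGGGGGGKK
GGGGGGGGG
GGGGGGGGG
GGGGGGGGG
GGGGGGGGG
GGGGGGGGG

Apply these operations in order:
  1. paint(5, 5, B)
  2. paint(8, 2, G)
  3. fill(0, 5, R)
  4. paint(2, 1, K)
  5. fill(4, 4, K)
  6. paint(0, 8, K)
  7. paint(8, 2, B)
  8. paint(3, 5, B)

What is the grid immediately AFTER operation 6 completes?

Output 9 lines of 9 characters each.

Answer: KKKKKKKKK
KKKKKKKKK
KKKKKKKKK
KKKKKKKKK
KKKKKKKKK
KKKKKBKKK
KKKKKKKKK
KKKKKKKKK
KKKKKKKKK

Derivation:
After op 1 paint(5,5,B):
GGGGGGGGG
GGGGGGGKK
GGGGGGGKK
GGGGGGGKK
GGGGGGGGG
GGGGGBGGG
GGGGGGGGG
GGGGGGGGG
GGGGGGGGG
After op 2 paint(8,2,G):
GGGGGGGGG
GGGGGGGKK
GGGGGGGKK
GGGGGGGKK
GGGGGGGGG
GGGGGBGGG
GGGGGGGGG
GGGGGGGGG
GGGGGGGGG
After op 3 fill(0,5,R) [74 cells changed]:
RRRRRRRRR
RRRRRRRKK
RRRRRRRKK
RRRRRRRKK
RRRRRRRRR
RRRRRBRRR
RRRRRRRRR
RRRRRRRRR
RRRRRRRRR
After op 4 paint(2,1,K):
RRRRRRRRR
RRRRRRRKK
RKRRRRRKK
RRRRRRRKK
RRRRRRRRR
RRRRRBRRR
RRRRRRRRR
RRRRRRRRR
RRRRRRRRR
After op 5 fill(4,4,K) [73 cells changed]:
KKKKKKKKK
KKKKKKKKK
KKKKKKKKK
KKKKKKKKK
KKKKKKKKK
KKKKKBKKK
KKKKKKKKK
KKKKKKKKK
KKKKKKKKK
After op 6 paint(0,8,K):
KKKKKKKKK
KKKKKKKKK
KKKKKKKKK
KKKKKKKKK
KKKKKKKKK
KKKKKBKKK
KKKKKKKKK
KKKKKKKKK
KKKKKKKKK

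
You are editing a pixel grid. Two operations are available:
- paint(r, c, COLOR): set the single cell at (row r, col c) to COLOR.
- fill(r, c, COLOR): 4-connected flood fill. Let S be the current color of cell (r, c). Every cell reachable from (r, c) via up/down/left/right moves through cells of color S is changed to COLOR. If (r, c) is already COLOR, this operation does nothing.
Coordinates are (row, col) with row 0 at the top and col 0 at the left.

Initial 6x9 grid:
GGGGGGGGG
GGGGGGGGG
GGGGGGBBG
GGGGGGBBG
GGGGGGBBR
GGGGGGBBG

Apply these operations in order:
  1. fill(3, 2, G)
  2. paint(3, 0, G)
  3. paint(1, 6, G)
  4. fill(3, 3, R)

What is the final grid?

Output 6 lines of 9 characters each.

After op 1 fill(3,2,G) [0 cells changed]:
GGGGGGGGG
GGGGGGGGG
GGGGGGBBG
GGGGGGBBG
GGGGGGBBR
GGGGGGBBG
After op 2 paint(3,0,G):
GGGGGGGGG
GGGGGGGGG
GGGGGGBBG
GGGGGGBBG
GGGGGGBBR
GGGGGGBBG
After op 3 paint(1,6,G):
GGGGGGGGG
GGGGGGGGG
GGGGGGBBG
GGGGGGBBG
GGGGGGBBR
GGGGGGBBG
After op 4 fill(3,3,R) [44 cells changed]:
RRRRRRRRR
RRRRRRRRR
RRRRRRBBR
RRRRRRBBR
RRRRRRBBR
RRRRRRBBG

Answer: RRRRRRRRR
RRRRRRRRR
RRRRRRBBR
RRRRRRBBR
RRRRRRBBR
RRRRRRBBG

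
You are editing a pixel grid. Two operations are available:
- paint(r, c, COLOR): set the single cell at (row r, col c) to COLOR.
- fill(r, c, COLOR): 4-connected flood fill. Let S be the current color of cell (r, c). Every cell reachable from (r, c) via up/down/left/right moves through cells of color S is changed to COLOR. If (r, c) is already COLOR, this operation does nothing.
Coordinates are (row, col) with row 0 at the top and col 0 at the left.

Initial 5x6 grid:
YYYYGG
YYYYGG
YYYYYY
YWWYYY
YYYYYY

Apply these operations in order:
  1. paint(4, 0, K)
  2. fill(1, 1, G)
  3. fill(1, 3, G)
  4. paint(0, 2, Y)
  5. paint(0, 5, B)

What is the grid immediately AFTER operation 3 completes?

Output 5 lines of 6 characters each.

After op 1 paint(4,0,K):
YYYYGG
YYYYGG
YYYYYY
YWWYYY
KYYYYY
After op 2 fill(1,1,G) [23 cells changed]:
GGGGGG
GGGGGG
GGGGGG
GWWGGG
KGGGGG
After op 3 fill(1,3,G) [0 cells changed]:
GGGGGG
GGGGGG
GGGGGG
GWWGGG
KGGGGG

Answer: GGGGGG
GGGGGG
GGGGGG
GWWGGG
KGGGGG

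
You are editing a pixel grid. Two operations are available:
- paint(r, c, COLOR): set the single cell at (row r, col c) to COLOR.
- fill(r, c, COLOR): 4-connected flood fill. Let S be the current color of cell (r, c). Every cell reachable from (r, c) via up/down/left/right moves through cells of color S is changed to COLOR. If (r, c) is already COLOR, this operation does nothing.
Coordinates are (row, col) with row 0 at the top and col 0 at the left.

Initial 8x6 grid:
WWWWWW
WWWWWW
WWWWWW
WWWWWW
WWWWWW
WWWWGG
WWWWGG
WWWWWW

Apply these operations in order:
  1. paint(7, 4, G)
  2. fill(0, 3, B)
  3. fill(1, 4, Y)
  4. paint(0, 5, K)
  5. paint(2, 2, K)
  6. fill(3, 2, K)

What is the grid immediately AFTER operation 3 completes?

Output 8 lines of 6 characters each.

After op 1 paint(7,4,G):
WWWWWW
WWWWWW
WWWWWW
WWWWWW
WWWWWW
WWWWGG
WWWWGG
WWWWGW
After op 2 fill(0,3,B) [42 cells changed]:
BBBBBB
BBBBBB
BBBBBB
BBBBBB
BBBBBB
BBBBGG
BBBBGG
BBBBGW
After op 3 fill(1,4,Y) [42 cells changed]:
YYYYYY
YYYYYY
YYYYYY
YYYYYY
YYYYYY
YYYYGG
YYYYGG
YYYYGW

Answer: YYYYYY
YYYYYY
YYYYYY
YYYYYY
YYYYYY
YYYYGG
YYYYGG
YYYYGW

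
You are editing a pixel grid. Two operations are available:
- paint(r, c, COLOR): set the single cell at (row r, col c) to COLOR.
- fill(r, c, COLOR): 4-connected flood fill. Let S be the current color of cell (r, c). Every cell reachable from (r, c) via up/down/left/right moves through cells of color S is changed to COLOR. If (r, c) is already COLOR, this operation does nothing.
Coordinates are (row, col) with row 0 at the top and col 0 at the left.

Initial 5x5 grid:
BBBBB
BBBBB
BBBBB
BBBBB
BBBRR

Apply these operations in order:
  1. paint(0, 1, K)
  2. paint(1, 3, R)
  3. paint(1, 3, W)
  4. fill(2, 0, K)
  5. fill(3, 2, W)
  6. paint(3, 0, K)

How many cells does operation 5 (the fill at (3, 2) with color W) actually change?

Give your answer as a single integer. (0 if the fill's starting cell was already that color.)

Answer: 22

Derivation:
After op 1 paint(0,1,K):
BKBBB
BBBBB
BBBBB
BBBBB
BBBRR
After op 2 paint(1,3,R):
BKBBB
BBBRB
BBBBB
BBBBB
BBBRR
After op 3 paint(1,3,W):
BKBBB
BBBWB
BBBBB
BBBBB
BBBRR
After op 4 fill(2,0,K) [21 cells changed]:
KKKKK
KKKWK
KKKKK
KKKKK
KKKRR
After op 5 fill(3,2,W) [22 cells changed]:
WWWWW
WWWWW
WWWWW
WWWWW
WWWRR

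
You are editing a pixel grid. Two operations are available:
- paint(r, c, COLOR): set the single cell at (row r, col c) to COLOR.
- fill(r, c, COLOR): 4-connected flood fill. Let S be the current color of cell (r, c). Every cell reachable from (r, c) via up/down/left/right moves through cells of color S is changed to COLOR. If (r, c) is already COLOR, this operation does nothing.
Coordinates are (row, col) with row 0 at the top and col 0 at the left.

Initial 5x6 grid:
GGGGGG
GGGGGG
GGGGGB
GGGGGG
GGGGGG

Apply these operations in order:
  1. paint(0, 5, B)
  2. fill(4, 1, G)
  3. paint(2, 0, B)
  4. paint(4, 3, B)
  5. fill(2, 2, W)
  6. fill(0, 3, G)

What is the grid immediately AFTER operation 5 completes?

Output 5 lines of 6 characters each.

Answer: WWWWWB
WWWWWW
BWWWWB
WWWWWW
WWWBWW

Derivation:
After op 1 paint(0,5,B):
GGGGGB
GGGGGG
GGGGGB
GGGGGG
GGGGGG
After op 2 fill(4,1,G) [0 cells changed]:
GGGGGB
GGGGGG
GGGGGB
GGGGGG
GGGGGG
After op 3 paint(2,0,B):
GGGGGB
GGGGGG
BGGGGB
GGGGGG
GGGGGG
After op 4 paint(4,3,B):
GGGGGB
GGGGGG
BGGGGB
GGGGGG
GGGBGG
After op 5 fill(2,2,W) [26 cells changed]:
WWWWWB
WWWWWW
BWWWWB
WWWWWW
WWWBWW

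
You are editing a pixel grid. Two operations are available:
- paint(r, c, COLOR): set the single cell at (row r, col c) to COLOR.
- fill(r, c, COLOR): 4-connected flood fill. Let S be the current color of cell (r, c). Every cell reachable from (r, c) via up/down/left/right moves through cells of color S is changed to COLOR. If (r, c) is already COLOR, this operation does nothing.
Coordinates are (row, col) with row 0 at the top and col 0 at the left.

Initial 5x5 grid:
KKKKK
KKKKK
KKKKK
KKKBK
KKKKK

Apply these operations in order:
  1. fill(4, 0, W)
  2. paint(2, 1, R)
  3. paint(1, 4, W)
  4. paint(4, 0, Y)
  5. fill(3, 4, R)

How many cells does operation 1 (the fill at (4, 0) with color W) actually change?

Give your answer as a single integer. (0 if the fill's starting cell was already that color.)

After op 1 fill(4,0,W) [24 cells changed]:
WWWWW
WWWWW
WWWWW
WWWBW
WWWWW

Answer: 24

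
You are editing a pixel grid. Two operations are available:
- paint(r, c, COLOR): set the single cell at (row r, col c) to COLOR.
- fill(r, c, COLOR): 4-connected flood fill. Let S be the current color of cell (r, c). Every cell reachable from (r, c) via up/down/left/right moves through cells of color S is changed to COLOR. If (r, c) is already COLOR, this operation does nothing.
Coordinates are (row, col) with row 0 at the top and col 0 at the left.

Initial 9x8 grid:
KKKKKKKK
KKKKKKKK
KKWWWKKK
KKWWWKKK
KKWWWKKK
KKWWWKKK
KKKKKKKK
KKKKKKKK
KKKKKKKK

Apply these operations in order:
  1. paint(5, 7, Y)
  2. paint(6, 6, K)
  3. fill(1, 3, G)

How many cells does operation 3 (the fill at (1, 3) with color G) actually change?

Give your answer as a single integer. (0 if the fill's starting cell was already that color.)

Answer: 59

Derivation:
After op 1 paint(5,7,Y):
KKKKKKKK
KKKKKKKK
KKWWWKKK
KKWWWKKK
KKWWWKKK
KKWWWKKY
KKKKKKKK
KKKKKKKK
KKKKKKKK
After op 2 paint(6,6,K):
KKKKKKKK
KKKKKKKK
KKWWWKKK
KKWWWKKK
KKWWWKKK
KKWWWKKY
KKKKKKKK
KKKKKKKK
KKKKKKKK
After op 3 fill(1,3,G) [59 cells changed]:
GGGGGGGG
GGGGGGGG
GGWWWGGG
GGWWWGGG
GGWWWGGG
GGWWWGGY
GGGGGGGG
GGGGGGGG
GGGGGGGG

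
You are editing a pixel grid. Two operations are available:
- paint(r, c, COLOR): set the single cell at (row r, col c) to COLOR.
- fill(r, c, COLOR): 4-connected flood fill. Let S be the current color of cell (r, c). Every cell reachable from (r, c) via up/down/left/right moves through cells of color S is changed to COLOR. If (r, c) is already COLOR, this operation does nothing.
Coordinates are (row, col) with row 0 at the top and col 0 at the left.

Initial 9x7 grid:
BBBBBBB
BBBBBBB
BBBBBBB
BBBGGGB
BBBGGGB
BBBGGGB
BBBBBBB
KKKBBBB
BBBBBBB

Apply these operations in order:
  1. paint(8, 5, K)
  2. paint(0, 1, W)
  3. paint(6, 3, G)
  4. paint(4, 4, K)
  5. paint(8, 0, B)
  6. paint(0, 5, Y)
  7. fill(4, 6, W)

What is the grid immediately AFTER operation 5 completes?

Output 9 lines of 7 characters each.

Answer: BWBBBBB
BBBBBBB
BBBBBBB
BBBGGGB
BBBGKGB
BBBGGGB
BBBGBBB
KKKBBBB
BBBBBKB

Derivation:
After op 1 paint(8,5,K):
BBBBBBB
BBBBBBB
BBBBBBB
BBBGGGB
BBBGGGB
BBBGGGB
BBBBBBB
KKKBBBB
BBBBBKB
After op 2 paint(0,1,W):
BWBBBBB
BBBBBBB
BBBBBBB
BBBGGGB
BBBGGGB
BBBGGGB
BBBBBBB
KKKBBBB
BBBBBKB
After op 3 paint(6,3,G):
BWBBBBB
BBBBBBB
BBBBBBB
BBBGGGB
BBBGGGB
BBBGGGB
BBBGBBB
KKKBBBB
BBBBBKB
After op 4 paint(4,4,K):
BWBBBBB
BBBBBBB
BBBBBBB
BBBGGGB
BBBGKGB
BBBGGGB
BBBGBBB
KKKBBBB
BBBBBKB
After op 5 paint(8,0,B):
BWBBBBB
BBBBBBB
BBBBBBB
BBBGGGB
BBBGKGB
BBBGGGB
BBBGBBB
KKKBBBB
BBBBBKB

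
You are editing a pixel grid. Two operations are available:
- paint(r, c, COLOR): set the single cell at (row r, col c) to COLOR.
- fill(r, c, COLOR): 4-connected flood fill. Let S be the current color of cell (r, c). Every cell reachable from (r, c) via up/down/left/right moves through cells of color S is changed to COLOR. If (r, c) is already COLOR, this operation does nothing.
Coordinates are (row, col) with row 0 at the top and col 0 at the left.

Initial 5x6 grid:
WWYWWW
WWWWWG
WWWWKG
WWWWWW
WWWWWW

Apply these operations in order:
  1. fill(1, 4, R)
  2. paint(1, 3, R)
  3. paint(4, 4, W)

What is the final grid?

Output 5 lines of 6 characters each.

After op 1 fill(1,4,R) [26 cells changed]:
RRYRRR
RRRRRG
RRRRKG
RRRRRR
RRRRRR
After op 2 paint(1,3,R):
RRYRRR
RRRRRG
RRRRKG
RRRRRR
RRRRRR
After op 3 paint(4,4,W):
RRYRRR
RRRRRG
RRRRKG
RRRRRR
RRRRWR

Answer: RRYRRR
RRRRRG
RRRRKG
RRRRRR
RRRRWR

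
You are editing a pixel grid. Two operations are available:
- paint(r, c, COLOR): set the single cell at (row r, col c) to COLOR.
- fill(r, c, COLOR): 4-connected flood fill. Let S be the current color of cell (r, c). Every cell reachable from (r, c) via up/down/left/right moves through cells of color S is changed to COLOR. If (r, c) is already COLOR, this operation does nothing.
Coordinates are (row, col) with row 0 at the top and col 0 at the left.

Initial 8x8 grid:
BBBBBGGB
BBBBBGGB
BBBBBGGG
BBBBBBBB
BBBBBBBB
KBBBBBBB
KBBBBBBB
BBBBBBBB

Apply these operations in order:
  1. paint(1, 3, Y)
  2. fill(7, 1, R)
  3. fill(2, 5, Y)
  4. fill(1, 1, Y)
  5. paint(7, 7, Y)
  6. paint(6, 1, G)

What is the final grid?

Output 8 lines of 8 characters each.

After op 1 paint(1,3,Y):
BBBBBGGB
BBBYBGGB
BBBBBGGG
BBBBBBBB
BBBBBBBB
KBBBBBBB
KBBBBBBB
BBBBBBBB
After op 2 fill(7,1,R) [52 cells changed]:
RRRRRGGB
RRRYRGGB
RRRRRGGG
RRRRRRRR
RRRRRRRR
KRRRRRRR
KRRRRRRR
RRRRRRRR
After op 3 fill(2,5,Y) [7 cells changed]:
RRRRRYYB
RRRYRYYB
RRRRRYYY
RRRRRRRR
RRRRRRRR
KRRRRRRR
KRRRRRRR
RRRRRRRR
After op 4 fill(1,1,Y) [52 cells changed]:
YYYYYYYB
YYYYYYYB
YYYYYYYY
YYYYYYYY
YYYYYYYY
KYYYYYYY
KYYYYYYY
YYYYYYYY
After op 5 paint(7,7,Y):
YYYYYYYB
YYYYYYYB
YYYYYYYY
YYYYYYYY
YYYYYYYY
KYYYYYYY
KYYYYYYY
YYYYYYYY
After op 6 paint(6,1,G):
YYYYYYYB
YYYYYYYB
YYYYYYYY
YYYYYYYY
YYYYYYYY
KYYYYYYY
KGYYYYYY
YYYYYYYY

Answer: YYYYYYYB
YYYYYYYB
YYYYYYYY
YYYYYYYY
YYYYYYYY
KYYYYYYY
KGYYYYYY
YYYYYYYY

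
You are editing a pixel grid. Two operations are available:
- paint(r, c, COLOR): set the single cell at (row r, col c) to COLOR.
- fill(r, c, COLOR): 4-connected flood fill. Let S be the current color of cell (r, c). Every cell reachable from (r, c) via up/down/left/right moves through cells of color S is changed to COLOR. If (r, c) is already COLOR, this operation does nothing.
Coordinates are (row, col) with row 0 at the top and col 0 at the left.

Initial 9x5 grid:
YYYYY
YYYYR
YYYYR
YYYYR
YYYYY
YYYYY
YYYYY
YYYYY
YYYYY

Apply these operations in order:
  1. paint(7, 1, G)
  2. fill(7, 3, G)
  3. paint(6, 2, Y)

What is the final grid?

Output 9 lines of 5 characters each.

After op 1 paint(7,1,G):
YYYYY
YYYYR
YYYYR
YYYYR
YYYYY
YYYYY
YYYYY
YGYYY
YYYYY
After op 2 fill(7,3,G) [41 cells changed]:
GGGGG
GGGGR
GGGGR
GGGGR
GGGGG
GGGGG
GGGGG
GGGGG
GGGGG
After op 3 paint(6,2,Y):
GGGGG
GGGGR
GGGGR
GGGGR
GGGGG
GGGGG
GGYGG
GGGGG
GGGGG

Answer: GGGGG
GGGGR
GGGGR
GGGGR
GGGGG
GGGGG
GGYGG
GGGGG
GGGGG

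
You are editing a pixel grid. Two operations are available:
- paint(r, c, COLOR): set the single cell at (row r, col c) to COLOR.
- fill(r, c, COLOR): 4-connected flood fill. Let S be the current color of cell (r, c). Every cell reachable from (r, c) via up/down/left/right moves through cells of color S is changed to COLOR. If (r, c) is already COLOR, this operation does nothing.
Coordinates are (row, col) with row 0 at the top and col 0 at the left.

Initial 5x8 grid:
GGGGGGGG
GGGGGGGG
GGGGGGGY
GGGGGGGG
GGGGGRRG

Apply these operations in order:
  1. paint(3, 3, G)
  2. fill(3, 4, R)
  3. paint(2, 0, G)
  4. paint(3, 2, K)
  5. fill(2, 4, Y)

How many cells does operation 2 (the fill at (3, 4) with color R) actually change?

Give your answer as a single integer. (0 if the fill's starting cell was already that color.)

After op 1 paint(3,3,G):
GGGGGGGG
GGGGGGGG
GGGGGGGY
GGGGGGGG
GGGGGRRG
After op 2 fill(3,4,R) [37 cells changed]:
RRRRRRRR
RRRRRRRR
RRRRRRRY
RRRRRRRR
RRRRRRRR

Answer: 37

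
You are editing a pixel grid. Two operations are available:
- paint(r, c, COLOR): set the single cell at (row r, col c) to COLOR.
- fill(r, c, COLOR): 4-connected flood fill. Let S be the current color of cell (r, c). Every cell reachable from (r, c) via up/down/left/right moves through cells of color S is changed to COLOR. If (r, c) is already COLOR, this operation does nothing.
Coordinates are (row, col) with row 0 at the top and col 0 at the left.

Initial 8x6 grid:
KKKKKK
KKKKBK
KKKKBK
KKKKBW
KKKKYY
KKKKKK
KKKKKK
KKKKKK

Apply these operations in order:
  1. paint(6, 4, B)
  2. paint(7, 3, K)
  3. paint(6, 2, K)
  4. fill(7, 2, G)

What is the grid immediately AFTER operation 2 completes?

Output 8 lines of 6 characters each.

Answer: KKKKKK
KKKKBK
KKKKBK
KKKKBW
KKKKYY
KKKKKK
KKKKBK
KKKKKK

Derivation:
After op 1 paint(6,4,B):
KKKKKK
KKKKBK
KKKKBK
KKKKBW
KKKKYY
KKKKKK
KKKKBK
KKKKKK
After op 2 paint(7,3,K):
KKKKKK
KKKKBK
KKKKBK
KKKKBW
KKKKYY
KKKKKK
KKKKBK
KKKKKK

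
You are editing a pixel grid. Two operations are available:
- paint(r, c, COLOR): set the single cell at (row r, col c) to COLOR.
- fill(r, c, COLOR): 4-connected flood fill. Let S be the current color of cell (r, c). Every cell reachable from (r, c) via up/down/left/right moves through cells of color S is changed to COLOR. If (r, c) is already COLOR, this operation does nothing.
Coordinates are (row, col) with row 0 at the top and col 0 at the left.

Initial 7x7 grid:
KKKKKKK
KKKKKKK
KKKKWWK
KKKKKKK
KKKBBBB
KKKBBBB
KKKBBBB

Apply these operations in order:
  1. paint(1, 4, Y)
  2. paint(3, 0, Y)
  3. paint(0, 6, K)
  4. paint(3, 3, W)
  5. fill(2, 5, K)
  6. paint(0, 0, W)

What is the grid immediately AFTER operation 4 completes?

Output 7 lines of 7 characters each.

After op 1 paint(1,4,Y):
KKKKKKK
KKKKYKK
KKKKWWK
KKKKKKK
KKKBBBB
KKKBBBB
KKKBBBB
After op 2 paint(3,0,Y):
KKKKKKK
KKKKYKK
KKKKWWK
YKKKKKK
KKKBBBB
KKKBBBB
KKKBBBB
After op 3 paint(0,6,K):
KKKKKKK
KKKKYKK
KKKKWWK
YKKKKKK
KKKBBBB
KKKBBBB
KKKBBBB
After op 4 paint(3,3,W):
KKKKKKK
KKKKYKK
KKKKWWK
YKKWKKK
KKKBBBB
KKKBBBB
KKKBBBB

Answer: KKKKKKK
KKKKYKK
KKKKWWK
YKKWKKK
KKKBBBB
KKKBBBB
KKKBBBB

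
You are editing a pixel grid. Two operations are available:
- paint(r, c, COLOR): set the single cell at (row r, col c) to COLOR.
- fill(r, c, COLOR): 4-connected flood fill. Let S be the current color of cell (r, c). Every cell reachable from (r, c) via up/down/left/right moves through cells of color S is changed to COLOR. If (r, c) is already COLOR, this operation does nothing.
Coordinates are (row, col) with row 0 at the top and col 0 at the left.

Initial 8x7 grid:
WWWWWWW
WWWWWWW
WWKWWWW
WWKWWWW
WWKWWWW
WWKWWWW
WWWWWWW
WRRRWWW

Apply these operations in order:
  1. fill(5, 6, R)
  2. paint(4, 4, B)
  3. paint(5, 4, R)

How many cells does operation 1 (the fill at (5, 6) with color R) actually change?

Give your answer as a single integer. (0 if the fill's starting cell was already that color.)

Answer: 49

Derivation:
After op 1 fill(5,6,R) [49 cells changed]:
RRRRRRR
RRRRRRR
RRKRRRR
RRKRRRR
RRKRRRR
RRKRRRR
RRRRRRR
RRRRRRR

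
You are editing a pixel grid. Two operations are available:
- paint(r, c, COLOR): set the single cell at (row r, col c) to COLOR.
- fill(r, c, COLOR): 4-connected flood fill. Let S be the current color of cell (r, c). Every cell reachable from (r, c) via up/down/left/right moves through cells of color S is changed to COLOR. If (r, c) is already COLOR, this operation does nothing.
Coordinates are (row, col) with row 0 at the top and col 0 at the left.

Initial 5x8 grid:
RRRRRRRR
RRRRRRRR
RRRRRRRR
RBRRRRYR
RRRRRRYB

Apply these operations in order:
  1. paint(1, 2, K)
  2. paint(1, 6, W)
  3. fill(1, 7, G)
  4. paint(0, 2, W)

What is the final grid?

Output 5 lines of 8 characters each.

Answer: GGWGGGGG
GGKGGGWG
GGGGGGGG
GBGGGGYG
GGGGGGYB

Derivation:
After op 1 paint(1,2,K):
RRRRRRRR
RRKRRRRR
RRRRRRRR
RBRRRRYR
RRRRRRYB
After op 2 paint(1,6,W):
RRRRRRRR
RRKRRRWR
RRRRRRRR
RBRRRRYR
RRRRRRYB
After op 3 fill(1,7,G) [34 cells changed]:
GGGGGGGG
GGKGGGWG
GGGGGGGG
GBGGGGYG
GGGGGGYB
After op 4 paint(0,2,W):
GGWGGGGG
GGKGGGWG
GGGGGGGG
GBGGGGYG
GGGGGGYB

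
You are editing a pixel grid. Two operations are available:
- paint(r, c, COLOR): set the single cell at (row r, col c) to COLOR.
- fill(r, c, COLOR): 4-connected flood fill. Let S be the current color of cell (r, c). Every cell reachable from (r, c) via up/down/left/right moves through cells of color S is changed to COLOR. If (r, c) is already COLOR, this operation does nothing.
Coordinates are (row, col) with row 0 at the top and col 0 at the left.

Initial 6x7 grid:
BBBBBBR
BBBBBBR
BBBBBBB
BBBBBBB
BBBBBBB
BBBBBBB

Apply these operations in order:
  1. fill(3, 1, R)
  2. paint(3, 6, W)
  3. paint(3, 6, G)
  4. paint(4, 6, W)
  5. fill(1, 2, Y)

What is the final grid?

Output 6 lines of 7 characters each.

After op 1 fill(3,1,R) [40 cells changed]:
RRRRRRR
RRRRRRR
RRRRRRR
RRRRRRR
RRRRRRR
RRRRRRR
After op 2 paint(3,6,W):
RRRRRRR
RRRRRRR
RRRRRRR
RRRRRRW
RRRRRRR
RRRRRRR
After op 3 paint(3,6,G):
RRRRRRR
RRRRRRR
RRRRRRR
RRRRRRG
RRRRRRR
RRRRRRR
After op 4 paint(4,6,W):
RRRRRRR
RRRRRRR
RRRRRRR
RRRRRRG
RRRRRRW
RRRRRRR
After op 5 fill(1,2,Y) [40 cells changed]:
YYYYYYY
YYYYYYY
YYYYYYY
YYYYYYG
YYYYYYW
YYYYYYY

Answer: YYYYYYY
YYYYYYY
YYYYYYY
YYYYYYG
YYYYYYW
YYYYYYY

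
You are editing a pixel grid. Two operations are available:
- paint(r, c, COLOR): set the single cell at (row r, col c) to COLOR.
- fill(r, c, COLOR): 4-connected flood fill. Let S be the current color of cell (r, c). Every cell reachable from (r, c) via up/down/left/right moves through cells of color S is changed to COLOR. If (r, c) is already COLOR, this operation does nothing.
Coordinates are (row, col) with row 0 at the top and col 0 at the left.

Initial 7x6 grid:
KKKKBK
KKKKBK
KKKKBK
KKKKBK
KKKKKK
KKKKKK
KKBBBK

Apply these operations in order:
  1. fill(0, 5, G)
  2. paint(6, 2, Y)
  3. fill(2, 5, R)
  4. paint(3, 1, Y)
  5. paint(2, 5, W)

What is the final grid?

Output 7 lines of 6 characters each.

After op 1 fill(0,5,G) [35 cells changed]:
GGGGBG
GGGGBG
GGGGBG
GGGGBG
GGGGGG
GGGGGG
GGBBBG
After op 2 paint(6,2,Y):
GGGGBG
GGGGBG
GGGGBG
GGGGBG
GGGGGG
GGGGGG
GGYBBG
After op 3 fill(2,5,R) [35 cells changed]:
RRRRBR
RRRRBR
RRRRBR
RRRRBR
RRRRRR
RRRRRR
RRYBBR
After op 4 paint(3,1,Y):
RRRRBR
RRRRBR
RRRRBR
RYRRBR
RRRRRR
RRRRRR
RRYBBR
After op 5 paint(2,5,W):
RRRRBR
RRRRBR
RRRRBW
RYRRBR
RRRRRR
RRRRRR
RRYBBR

Answer: RRRRBR
RRRRBR
RRRRBW
RYRRBR
RRRRRR
RRRRRR
RRYBBR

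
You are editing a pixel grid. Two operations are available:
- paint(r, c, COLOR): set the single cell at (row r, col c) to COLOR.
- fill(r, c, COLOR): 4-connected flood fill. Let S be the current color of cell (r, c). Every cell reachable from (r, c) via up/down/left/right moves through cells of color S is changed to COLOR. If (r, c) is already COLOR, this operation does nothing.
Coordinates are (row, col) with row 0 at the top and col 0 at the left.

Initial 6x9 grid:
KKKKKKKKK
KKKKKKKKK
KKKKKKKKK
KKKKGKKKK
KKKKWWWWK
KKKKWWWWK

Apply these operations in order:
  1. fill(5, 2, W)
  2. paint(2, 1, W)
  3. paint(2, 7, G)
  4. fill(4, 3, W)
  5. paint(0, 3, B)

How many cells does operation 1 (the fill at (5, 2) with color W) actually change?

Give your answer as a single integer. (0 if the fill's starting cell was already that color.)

After op 1 fill(5,2,W) [45 cells changed]:
WWWWWWWWW
WWWWWWWWW
WWWWWWWWW
WWWWGWWWW
WWWWWWWWW
WWWWWWWWW

Answer: 45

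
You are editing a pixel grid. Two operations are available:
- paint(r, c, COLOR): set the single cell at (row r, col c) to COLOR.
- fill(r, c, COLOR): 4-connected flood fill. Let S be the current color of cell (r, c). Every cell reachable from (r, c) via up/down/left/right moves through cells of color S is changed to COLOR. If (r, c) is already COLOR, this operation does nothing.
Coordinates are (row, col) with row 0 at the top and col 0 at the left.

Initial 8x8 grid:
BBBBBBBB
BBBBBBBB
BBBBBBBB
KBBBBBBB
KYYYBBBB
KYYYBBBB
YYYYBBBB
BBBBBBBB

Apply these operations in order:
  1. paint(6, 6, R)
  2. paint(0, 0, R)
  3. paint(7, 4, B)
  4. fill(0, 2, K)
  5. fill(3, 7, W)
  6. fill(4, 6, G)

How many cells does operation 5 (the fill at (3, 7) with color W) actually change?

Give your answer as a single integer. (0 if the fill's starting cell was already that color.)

After op 1 paint(6,6,R):
BBBBBBBB
BBBBBBBB
BBBBBBBB
KBBBBBBB
KYYYBBBB
KYYYBBBB
YYYYBBRB
BBBBBBBB
After op 2 paint(0,0,R):
RBBBBBBB
BBBBBBBB
BBBBBBBB
KBBBBBBB
KYYYBBBB
KYYYBBBB
YYYYBBRB
BBBBBBBB
After op 3 paint(7,4,B):
RBBBBBBB
BBBBBBBB
BBBBBBBB
KBBBBBBB
KYYYBBBB
KYYYBBBB
YYYYBBRB
BBBBBBBB
After op 4 fill(0,2,K) [49 cells changed]:
RKKKKKKK
KKKKKKKK
KKKKKKKK
KKKKKKKK
KYYYKKKK
KYYYKKKK
YYYYKKRK
KKKKKKKK
After op 5 fill(3,7,W) [52 cells changed]:
RWWWWWWW
WWWWWWWW
WWWWWWWW
WWWWWWWW
WYYYWWWW
WYYYWWWW
YYYYWWRW
WWWWWWWW

Answer: 52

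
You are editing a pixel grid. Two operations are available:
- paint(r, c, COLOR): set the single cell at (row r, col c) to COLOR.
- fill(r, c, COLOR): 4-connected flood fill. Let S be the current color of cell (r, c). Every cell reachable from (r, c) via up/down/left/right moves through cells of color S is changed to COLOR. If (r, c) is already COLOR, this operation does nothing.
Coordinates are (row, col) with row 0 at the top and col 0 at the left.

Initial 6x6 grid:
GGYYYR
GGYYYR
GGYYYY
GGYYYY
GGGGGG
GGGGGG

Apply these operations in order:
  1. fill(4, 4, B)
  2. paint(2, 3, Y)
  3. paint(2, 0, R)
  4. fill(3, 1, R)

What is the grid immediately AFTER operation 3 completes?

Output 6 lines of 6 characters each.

After op 1 fill(4,4,B) [20 cells changed]:
BBYYYR
BBYYYR
BBYYYY
BBYYYY
BBBBBB
BBBBBB
After op 2 paint(2,3,Y):
BBYYYR
BBYYYR
BBYYYY
BBYYYY
BBBBBB
BBBBBB
After op 3 paint(2,0,R):
BBYYYR
BBYYYR
RBYYYY
BBYYYY
BBBBBB
BBBBBB

Answer: BBYYYR
BBYYYR
RBYYYY
BBYYYY
BBBBBB
BBBBBB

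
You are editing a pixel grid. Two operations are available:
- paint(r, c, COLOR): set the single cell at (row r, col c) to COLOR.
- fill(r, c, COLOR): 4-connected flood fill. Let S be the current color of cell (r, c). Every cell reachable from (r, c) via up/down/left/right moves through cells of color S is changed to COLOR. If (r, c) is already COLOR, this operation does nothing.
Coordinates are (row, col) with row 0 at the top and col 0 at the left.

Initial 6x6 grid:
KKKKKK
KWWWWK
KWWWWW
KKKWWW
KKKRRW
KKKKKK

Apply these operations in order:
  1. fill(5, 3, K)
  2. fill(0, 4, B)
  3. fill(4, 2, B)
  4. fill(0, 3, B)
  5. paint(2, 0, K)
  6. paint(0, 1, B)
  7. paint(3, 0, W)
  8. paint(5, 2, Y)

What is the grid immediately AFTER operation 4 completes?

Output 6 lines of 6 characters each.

Answer: BBBBBB
BWWWWB
BWWWWW
BBBWWW
BBBRRW
BBBBBB

Derivation:
After op 1 fill(5,3,K) [0 cells changed]:
KKKKKK
KWWWWK
KWWWWW
KKKWWW
KKKRRW
KKKKKK
After op 2 fill(0,4,B) [21 cells changed]:
BBBBBB
BWWWWB
BWWWWW
BBBWWW
BBBRRW
BBBBBB
After op 3 fill(4,2,B) [0 cells changed]:
BBBBBB
BWWWWB
BWWWWW
BBBWWW
BBBRRW
BBBBBB
After op 4 fill(0,3,B) [0 cells changed]:
BBBBBB
BWWWWB
BWWWWW
BBBWWW
BBBRRW
BBBBBB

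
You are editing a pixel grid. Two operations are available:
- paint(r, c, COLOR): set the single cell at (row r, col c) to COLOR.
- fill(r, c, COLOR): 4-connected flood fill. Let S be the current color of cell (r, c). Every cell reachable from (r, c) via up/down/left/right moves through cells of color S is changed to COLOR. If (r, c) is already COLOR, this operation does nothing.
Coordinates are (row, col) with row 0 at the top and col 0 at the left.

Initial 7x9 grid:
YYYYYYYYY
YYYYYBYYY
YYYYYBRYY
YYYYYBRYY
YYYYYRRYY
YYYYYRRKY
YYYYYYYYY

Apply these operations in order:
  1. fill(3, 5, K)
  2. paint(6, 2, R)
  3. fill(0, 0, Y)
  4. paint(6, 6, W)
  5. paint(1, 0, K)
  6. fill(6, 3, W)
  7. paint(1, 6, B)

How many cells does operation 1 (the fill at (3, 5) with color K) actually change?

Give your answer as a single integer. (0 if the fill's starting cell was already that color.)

Answer: 3

Derivation:
After op 1 fill(3,5,K) [3 cells changed]:
YYYYYYYYY
YYYYYKYYY
YYYYYKRYY
YYYYYKRYY
YYYYYRRYY
YYYYYRRKY
YYYYYYYYY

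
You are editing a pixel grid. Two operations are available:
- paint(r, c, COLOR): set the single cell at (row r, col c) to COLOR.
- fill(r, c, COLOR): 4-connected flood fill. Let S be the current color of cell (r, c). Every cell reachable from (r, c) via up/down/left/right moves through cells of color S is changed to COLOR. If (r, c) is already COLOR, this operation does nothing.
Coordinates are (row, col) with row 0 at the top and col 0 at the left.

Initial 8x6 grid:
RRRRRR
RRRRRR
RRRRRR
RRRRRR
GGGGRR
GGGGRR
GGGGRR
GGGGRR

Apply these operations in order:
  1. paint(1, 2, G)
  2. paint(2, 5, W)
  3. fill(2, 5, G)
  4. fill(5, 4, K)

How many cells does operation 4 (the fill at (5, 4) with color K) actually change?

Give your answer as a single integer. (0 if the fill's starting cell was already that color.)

Answer: 30

Derivation:
After op 1 paint(1,2,G):
RRRRRR
RRGRRR
RRRRRR
RRRRRR
GGGGRR
GGGGRR
GGGGRR
GGGGRR
After op 2 paint(2,5,W):
RRRRRR
RRGRRR
RRRRRW
RRRRRR
GGGGRR
GGGGRR
GGGGRR
GGGGRR
After op 3 fill(2,5,G) [1 cells changed]:
RRRRRR
RRGRRR
RRRRRG
RRRRRR
GGGGRR
GGGGRR
GGGGRR
GGGGRR
After op 4 fill(5,4,K) [30 cells changed]:
KKKKKK
KKGKKK
KKKKKG
KKKKKK
GGGGKK
GGGGKK
GGGGKK
GGGGKK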